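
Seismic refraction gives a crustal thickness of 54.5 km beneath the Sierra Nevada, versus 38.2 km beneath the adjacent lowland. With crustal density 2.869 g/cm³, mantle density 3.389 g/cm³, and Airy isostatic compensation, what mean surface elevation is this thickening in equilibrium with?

Excess crust Δ = 54.5 km − 38.2 km = 16.3 km, split between elevation h and root r with h + r = Δ.
Airy balance ρ_c h = (ρ_m − ρ_c) r gives r = h ρ_c/(ρ_m − ρ_c), so h (1 + ρ_c/(ρ_m − ρ_c)) = Δ, i.e. h = Δ (ρ_m − ρ_c)/ρ_m.
h = 16.3 km × 0.52/3.389 = 2.5 km.

2.5 km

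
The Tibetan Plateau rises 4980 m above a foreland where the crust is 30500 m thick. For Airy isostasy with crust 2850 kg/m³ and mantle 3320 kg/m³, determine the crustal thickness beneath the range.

65700 m

Root depth r = h ρ_c / (ρ_m − ρ_c) = 4980 m × 2850 / 470 = 30200 m.
Total thickness = T + h + r = 30500 m + 4980 m + 30200 m = 65700 m.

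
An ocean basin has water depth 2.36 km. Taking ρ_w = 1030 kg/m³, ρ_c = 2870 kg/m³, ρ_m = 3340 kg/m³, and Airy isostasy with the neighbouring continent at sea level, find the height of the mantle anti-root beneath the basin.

9.24 km

Isostatic balance requires: replacing crust with seawater at the top is compensated by replacing crust with mantle at the base: d (ρ_c − ρ_w) = a (ρ_m − ρ_c).
a = d (ρ_c − ρ_w)/(ρ_m − ρ_c) = 2.36 km × 1840/470 = 9.24 km.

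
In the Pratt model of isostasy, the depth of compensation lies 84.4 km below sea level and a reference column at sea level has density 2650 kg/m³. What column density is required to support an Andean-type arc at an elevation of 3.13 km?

Pratt balance: ρ_ref D = ρ (D + h).
ρ = ρ_ref D/(D + h) = 2650 × 84.4 km/(84.4 km + 3.13 km) = 2560 kg/m³.

2560 kg/m³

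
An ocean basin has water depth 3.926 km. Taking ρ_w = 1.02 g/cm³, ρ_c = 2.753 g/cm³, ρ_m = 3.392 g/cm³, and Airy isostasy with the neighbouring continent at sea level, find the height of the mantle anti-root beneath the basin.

Balancing pressure at the compensation depth: replacing crust with seawater at the top is compensated by replacing crust with mantle at the base: d (ρ_c − ρ_w) = a (ρ_m − ρ_c).
a = d (ρ_c − ρ_w)/(ρ_m − ρ_c) = 3.926 km × 1.733/0.639 = 10.6 km.

10.6 km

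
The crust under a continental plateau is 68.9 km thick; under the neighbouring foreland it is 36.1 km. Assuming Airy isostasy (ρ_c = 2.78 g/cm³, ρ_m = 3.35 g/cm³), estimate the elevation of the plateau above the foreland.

Excess crust Δ = 68.9 km − 36.1 km = 32.8 km, split between elevation h and root r with h + r = Δ.
Airy balance ρ_c h = (ρ_m − ρ_c) r gives r = h ρ_c/(ρ_m − ρ_c), so h (1 + ρ_c/(ρ_m − ρ_c)) = Δ, i.e. h = Δ (ρ_m − ρ_c)/ρ_m.
h = 32.8 km × 0.57/3.35 = 5.58 km.

5.58 km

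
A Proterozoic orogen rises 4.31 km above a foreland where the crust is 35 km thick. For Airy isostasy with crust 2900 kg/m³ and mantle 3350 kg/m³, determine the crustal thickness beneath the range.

67.1 km

Root depth r = h ρ_c / (ρ_m − ρ_c) = 4.31 km × 2900 / 450 = 27.78 km.
Total thickness = T + h + r = 35 km + 4.31 km + 27.78 km = 67.1 km.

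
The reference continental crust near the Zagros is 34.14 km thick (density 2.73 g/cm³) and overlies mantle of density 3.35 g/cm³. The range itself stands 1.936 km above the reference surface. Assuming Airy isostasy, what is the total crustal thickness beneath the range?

Root depth r = h ρ_c / (ρ_m − ρ_c) = 1.936 km × 2.73 / 0.62 = 8.525 km.
Total thickness = T + h + r = 34.14 km + 1.936 km + 8.525 km = 44.6 km.

44.6 km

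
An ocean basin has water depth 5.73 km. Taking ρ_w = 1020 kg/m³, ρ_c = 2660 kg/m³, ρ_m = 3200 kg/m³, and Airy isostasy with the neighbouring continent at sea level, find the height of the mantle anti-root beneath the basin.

17.4 km

Isostatic balance requires: replacing crust with seawater at the top is compensated by replacing crust with mantle at the base: d (ρ_c − ρ_w) = a (ρ_m − ρ_c).
a = d (ρ_c − ρ_w)/(ρ_m − ρ_c) = 5.73 km × 1640/540 = 17.4 km.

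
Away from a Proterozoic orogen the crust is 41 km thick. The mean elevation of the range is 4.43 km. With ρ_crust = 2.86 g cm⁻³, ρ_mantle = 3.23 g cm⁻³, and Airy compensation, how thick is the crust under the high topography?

Root depth r = h ρ_c / (ρ_m − ρ_c) = 4.43 km × 2.86 / 0.37 = 34.24 km.
Total thickness = T + h + r = 41 km + 4.43 km + 34.24 km = 79.7 km.

79.7 km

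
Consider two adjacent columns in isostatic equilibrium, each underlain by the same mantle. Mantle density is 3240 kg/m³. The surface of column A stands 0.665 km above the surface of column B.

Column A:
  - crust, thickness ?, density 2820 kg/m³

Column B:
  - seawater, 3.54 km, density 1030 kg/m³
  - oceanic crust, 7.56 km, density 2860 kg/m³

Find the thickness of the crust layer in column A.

Take the compensation level at the base of the deeper column (depth z_c below the surface of column A) and equate Σ ρ_i t_i down to z_c; mantle fills any gap and the z_c terms cancel.
Column A: x×2820 + (z_c − 0 − x)×3240
Column B: 0.665×0 + 3.54×1030 + 7.56×2860 + (z_c − 0.665 − 11.1)×3240
The z_c×3240 term appears on both sides and cancels. Collect the known terms of each column as K = Σ(ρt)_known − 3240 × (depth of known layers): K_A = 0 − 3240×0 = 0; K_B = 25267.8 − 3240×(0.665 + 11.1) = −12850.8.
Balance: K_A − x×(3240 − 2820) = K_B, so x = (K_A − K_B)/(3240 − 2820) = 12850.8/420 = 30.6 km.

30.6 km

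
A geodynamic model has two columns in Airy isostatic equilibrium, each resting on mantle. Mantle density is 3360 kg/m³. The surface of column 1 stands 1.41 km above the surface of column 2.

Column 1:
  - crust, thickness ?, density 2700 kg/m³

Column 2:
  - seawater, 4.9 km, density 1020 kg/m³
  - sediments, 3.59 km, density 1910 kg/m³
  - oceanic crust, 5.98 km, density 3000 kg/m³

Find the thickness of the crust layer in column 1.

35.7 km

Take the compensation level at the base of the deeper column (depth z_c below the surface of column 1) and equate Σ ρ_i t_i down to z_c; mantle fills any gap and the z_c terms cancel.
Column 1: x×2700 + (z_c − 0 − x)×3360
Column 2: 1.41×0 + 4.9×1020 + 3.59×1910 + 5.98×3000 + (z_c − 1.41 − 14.47)×3360
The z_c×3360 term appears on both sides and cancels. Collect the known terms of each column as K = Σ(ρt)_known − 3360 × (depth of known layers): K_1 = 0 − 3360×0 = 0; K_2 = 29794.9 − 3360×(1.41 + 14.47) = −23561.9.
Balance: K_1 − x×(3360 − 2700) = K_2, so x = (K_1 − K_2)/(3360 − 2700) = 23561.9/660 = 35.7 km.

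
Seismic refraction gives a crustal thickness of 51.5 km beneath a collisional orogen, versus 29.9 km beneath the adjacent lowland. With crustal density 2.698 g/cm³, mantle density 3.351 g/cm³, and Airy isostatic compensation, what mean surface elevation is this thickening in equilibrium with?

4.21 km

Excess crust Δ = 51.5 km − 29.9 km = 21.6 km, split between elevation h and root r with h + r = Δ.
Airy balance ρ_c h = (ρ_m − ρ_c) r gives r = h ρ_c/(ρ_m − ρ_c), so h (1 + ρ_c/(ρ_m − ρ_c)) = Δ, i.e. h = Δ (ρ_m − ρ_c)/ρ_m.
h = 21.6 km × 0.653/3.351 = 4.21 km.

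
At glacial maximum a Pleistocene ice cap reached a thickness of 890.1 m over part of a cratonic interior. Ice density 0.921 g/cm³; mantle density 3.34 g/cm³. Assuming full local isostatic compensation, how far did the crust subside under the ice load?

By Archimedes' principle applied to the lithosphere: the ice load ρ_ice t is balanced by mantle displaced below, ρ_m s.
s = t ρ_ice / ρ_m = 890.1 m × 0.921/3.34 = 245 m.

245 m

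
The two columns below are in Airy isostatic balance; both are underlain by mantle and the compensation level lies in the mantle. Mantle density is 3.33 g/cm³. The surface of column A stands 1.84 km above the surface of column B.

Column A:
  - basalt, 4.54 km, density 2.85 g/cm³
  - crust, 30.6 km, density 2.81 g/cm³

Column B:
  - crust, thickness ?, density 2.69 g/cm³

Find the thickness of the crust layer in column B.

Take the compensation level at the base of the deeper column (depth z_c below the surface of column A) and equate Σ ρ_i t_i down to z_c; mantle fills any gap and the z_c terms cancel.
Column A: 4.54×2.85 + 30.6×2.81 + (z_c − 35.14)×3.33
Column B: 1.84×0 + x×2.69 + (z_c − 1.84 − 0 − x)×3.33
The z_c×3.33 term appears on both sides and cancels. Collect the known terms of each column as K = Σ(ρt)_known − 3.33 × (depth of known layers): K_A = 98.925 − 3.33×35.14 = −18.0912; K_B = 0 − 3.33×(1.84 + 0) = −6.1272.
Balance: K_A = K_B − x×(3.33 − 2.69), so x = (K_B − K_A)/(3.33 − 2.69) = 11.964/0.64 = 18.7 km.

18.7 km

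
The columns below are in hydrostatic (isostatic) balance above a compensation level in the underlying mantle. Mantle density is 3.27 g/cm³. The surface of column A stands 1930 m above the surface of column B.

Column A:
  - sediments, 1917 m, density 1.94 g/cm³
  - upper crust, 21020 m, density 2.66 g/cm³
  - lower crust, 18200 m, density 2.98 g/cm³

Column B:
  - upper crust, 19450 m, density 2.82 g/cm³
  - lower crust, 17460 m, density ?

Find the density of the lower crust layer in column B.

Take the compensation level at the base of the deeper column (depth z_c below the surface of column A) and equate Σ ρ_i t_i down to z_c; mantle fills any gap and the z_c terms cancel.
Column A: 1917×1.94 + 21020×2.66 + 18200×2.98 + (z_c − 41137)×3.27
Column B: 1930×0 + 19450×2.82 + 17460×ρ + (z_c − 1930 − 36910)×3.27
The z_c×3.27 term appears on both sides and cancels. Collect the known terms of each column as K = Σ(ρt)_known − 3.27 × (depth of known layers): K_A = 113868.18 − 3.27×41137 = −20649.81; K_B = 54849 − 3.27×(1930 + 36910) = −72157.8.
Balance: K_A = K_B + 17460×ρ, so ρ = (K_A − K_B)/17460 = 51508/17460 = 2.95 g/cm³.

2.95 g/cm³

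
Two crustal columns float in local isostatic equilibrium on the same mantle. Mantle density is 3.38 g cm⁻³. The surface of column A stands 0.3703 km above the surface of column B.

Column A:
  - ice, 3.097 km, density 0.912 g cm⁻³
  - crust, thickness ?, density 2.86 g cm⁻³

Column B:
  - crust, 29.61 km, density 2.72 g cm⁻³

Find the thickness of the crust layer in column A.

25.3 km

Take the compensation level at the base of the deeper column (depth z_c below the surface of column A) and equate Σ ρ_i t_i down to z_c; mantle fills any gap and the z_c terms cancel.
Column A: 3.097×0.912 + x×2.86 + (z_c − 3.097 − x)×3.38
Column B: 0.3703×0 + 29.61×2.72 + (z_c − 0.3703 − 29.61)×3.38
The z_c×3.38 term appears on both sides and cancels. Collect the known terms of each column as K = Σ(ρt)_known − 3.38 × (depth of known layers): K_A = 2.824464 − 3.38×3.097 = −7.643396; K_B = 80.5392 − 3.38×(0.3703 + 29.61) = −20.794214.
Balance: K_A − x×(3.38 − 2.86) = K_B, so x = (K_A − K_B)/(3.38 − 2.86) = 13.1508/0.52 = 25.3 km.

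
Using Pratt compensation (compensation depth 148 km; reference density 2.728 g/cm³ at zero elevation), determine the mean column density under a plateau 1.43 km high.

2.7 g/cm³

Pratt balance: ρ_ref D = ρ (D + h).
ρ = ρ_ref D/(D + h) = 2.728 × 148 km/(148 km + 1.43 km) = 2.7 g/cm³.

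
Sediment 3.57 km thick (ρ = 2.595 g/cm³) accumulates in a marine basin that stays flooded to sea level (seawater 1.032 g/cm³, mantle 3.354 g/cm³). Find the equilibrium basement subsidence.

2.4 km

Submarine loading: the sediment displaces seawater, and the subsidence is in turn flooded, so s (ρ_m − ρ_w) = t (ρ_sed − ρ_w).
s = 3.57 km × (2.595 − 1.032) / (3.354 − 1.032) = 2.4 km.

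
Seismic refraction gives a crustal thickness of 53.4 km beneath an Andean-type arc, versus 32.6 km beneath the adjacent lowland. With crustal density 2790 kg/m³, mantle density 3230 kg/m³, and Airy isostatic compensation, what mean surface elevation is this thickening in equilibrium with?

2.83 km

Excess crust Δ = 53.4 km − 32.6 km = 20.8 km, split between elevation h and root r with h + r = Δ.
Airy balance ρ_c h = (ρ_m − ρ_c) r gives r = h ρ_c/(ρ_m − ρ_c), so h (1 + ρ_c/(ρ_m − ρ_c)) = Δ, i.e. h = Δ (ρ_m − ρ_c)/ρ_m.
h = 20.8 km × 440/3230 = 2.83 km.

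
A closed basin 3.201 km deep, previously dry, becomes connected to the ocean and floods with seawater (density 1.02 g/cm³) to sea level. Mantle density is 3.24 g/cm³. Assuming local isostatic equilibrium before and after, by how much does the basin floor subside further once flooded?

1.47 km

After flooding the water column is d + s deep. Its weight must equal the weight of mantle displaced by the extra subsidence s: (d + s) ρ_w = s ρ_m.
s = d ρ_w / (ρ_m − ρ_w) = 3.201 km × 1.02/(3.24 − 1.02) = 1.47 km.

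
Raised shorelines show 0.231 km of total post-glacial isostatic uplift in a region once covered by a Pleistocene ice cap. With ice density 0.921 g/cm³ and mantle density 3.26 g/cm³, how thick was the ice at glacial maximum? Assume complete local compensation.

0.818 km

u = t ρ_ice/ρ_m → t = u ρ_m/ρ_ice = 0.231 km × 3.26/0.921 = 0.818 km.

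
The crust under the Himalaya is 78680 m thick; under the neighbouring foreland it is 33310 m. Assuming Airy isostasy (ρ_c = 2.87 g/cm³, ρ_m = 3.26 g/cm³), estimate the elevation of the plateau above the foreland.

Excess crust Δ = 78680 m − 33310 m = 45370 m, split between elevation h and root r with h + r = Δ.
Airy balance ρ_c h = (ρ_m − ρ_c) r gives r = h ρ_c/(ρ_m − ρ_c), so h (1 + ρ_c/(ρ_m − ρ_c)) = Δ, i.e. h = Δ (ρ_m − ρ_c)/ρ_m.
h = 45370 m × 0.39/3.26 = 5430 m.

5430 m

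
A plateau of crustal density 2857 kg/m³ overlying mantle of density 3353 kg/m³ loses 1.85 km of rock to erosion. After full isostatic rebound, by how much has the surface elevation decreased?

Rebound u = e ρ_c/ρ_m = 1.85 km × 2857/3353 = 1.576 km.
Net surface drop = e − u = 1.85 km − 1.576 km = e (ρ_m − ρ_c)/ρ_m = 0.274 km.

0.274 km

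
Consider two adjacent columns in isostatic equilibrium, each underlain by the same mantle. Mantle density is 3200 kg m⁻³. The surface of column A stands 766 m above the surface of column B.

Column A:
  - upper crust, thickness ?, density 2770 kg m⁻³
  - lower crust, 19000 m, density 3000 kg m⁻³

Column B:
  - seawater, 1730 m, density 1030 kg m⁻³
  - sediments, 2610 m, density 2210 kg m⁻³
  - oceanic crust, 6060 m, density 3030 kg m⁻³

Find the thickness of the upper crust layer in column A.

14000 m

Take the compensation level at the base of the deeper column (depth z_c below the surface of column A) and equate Σ ρ_i t_i down to z_c; mantle fills any gap and the z_c terms cancel.
Column A: x×2770 + 19000×3000 + (z_c − 19000 − x)×3200
Column B: 766×0 + 1730×1030 + 2610×2210 + 6060×3030 + (z_c − 766 − 10400)×3200
The z_c×3200 term appears on both sides and cancels. Collect the known terms of each column as K = Σ(ρt)_known − 3200 × (depth of known layers): K_A = 57000000 − 3200×19000 = −3800000; K_B = 25911800 − 3200×(766 + 10400) = −9819400.
Balance: K_A − x×(3200 − 2770) = K_B, so x = (K_A − K_B)/(3200 − 2770) = 6019400/430 = 14000 m.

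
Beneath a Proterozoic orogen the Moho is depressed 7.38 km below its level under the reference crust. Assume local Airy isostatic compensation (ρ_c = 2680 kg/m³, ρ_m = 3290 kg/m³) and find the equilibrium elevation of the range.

1.68 km

Isostatic balance requires: ρ_c h = (ρ_m − ρ_c) r.
h = r (ρ_m − ρ_c) / ρ_c = 7.38 km × (3290 − 2680) / 2680 = 1.68 km.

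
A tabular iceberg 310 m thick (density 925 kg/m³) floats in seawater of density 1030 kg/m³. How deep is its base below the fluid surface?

278 m

Draft d = t ρ_obj/ρ_fluid = 310 m × 925/1030 = 278 m.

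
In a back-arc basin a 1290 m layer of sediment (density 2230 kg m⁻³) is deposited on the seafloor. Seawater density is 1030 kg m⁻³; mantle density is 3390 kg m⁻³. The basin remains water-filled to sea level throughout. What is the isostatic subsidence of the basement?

656 m

Submarine loading: the sediment displaces seawater, and the subsidence is in turn flooded, so s (ρ_m − ρ_w) = t (ρ_sed − ρ_w).
s = 1290 m × (2230 − 1030) / (3390 − 1030) = 656 m.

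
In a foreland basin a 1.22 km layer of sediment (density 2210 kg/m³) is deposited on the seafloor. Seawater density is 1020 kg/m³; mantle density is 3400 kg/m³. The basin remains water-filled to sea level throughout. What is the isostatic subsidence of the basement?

0.61 km

Submarine loading: the sediment displaces seawater, and the subsidence is in turn flooded, so s (ρ_m − ρ_w) = t (ρ_sed − ρ_w).
s = 1.22 km × (2210 − 1020) / (3400 − 1020) = 0.61 km.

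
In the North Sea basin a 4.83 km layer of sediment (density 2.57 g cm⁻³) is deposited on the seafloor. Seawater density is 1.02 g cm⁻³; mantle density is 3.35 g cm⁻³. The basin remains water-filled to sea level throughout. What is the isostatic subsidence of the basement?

3.21 km

Submarine loading: the sediment displaces seawater, and the subsidence is in turn flooded, so s (ρ_m − ρ_w) = t (ρ_sed − ρ_w).
s = 4.83 km × (2.57 − 1.02) / (3.35 − 1.02) = 3.21 km.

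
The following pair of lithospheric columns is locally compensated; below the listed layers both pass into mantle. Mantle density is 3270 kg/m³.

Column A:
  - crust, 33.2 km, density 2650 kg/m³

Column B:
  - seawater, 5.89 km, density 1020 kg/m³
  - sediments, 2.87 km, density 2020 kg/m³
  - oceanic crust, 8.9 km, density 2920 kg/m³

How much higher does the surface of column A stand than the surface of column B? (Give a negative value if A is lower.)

For any compensation level in the mantle, the mantle terms cancel and isostasy reduces to e = (Σt_A − Σt_B) − (Σ(ρt)_A − Σ(ρt)_B) / ρ_m.
Σt_A = 33.2 km; Σt_B = 17.66 km; Σ(ρt)_A = 87980; Σ(ρt)_B = 37793.2 (in km·kg/m³).
e = (33.2 − 17.66) − (87980 − 37793.2) / 3270 = 0.192 km.

0.192 km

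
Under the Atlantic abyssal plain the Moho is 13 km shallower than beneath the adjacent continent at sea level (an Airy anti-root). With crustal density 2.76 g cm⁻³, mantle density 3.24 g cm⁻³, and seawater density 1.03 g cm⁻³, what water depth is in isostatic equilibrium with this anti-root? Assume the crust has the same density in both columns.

3.61 km

Replacing a thickness d of crust by seawater at the top must be balanced by replacing crust with mantle at the base: d (ρ_c − ρ_w) = a (ρ_m − ρ_c).
d = a (ρ_m − ρ_c)/(ρ_c − ρ_w) = 13 km × 0.48/1.73 = 3.61 km.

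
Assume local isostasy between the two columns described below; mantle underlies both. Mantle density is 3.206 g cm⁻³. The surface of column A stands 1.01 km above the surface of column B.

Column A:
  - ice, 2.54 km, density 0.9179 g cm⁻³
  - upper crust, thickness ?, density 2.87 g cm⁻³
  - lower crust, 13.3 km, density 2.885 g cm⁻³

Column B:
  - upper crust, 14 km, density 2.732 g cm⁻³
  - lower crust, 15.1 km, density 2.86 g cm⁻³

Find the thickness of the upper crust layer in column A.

14.9 km

Take the compensation level at the base of the deeper column (depth z_c below the surface of column A) and equate Σ ρ_i t_i down to z_c; mantle fills any gap and the z_c terms cancel.
Column A: 2.54×0.9179 + x×2.87 + 13.3×2.885 + (z_c − 15.84 − x)×3.206
Column B: 1.01×0 + 14×2.732 + 15.1×2.86 + (z_c − 1.01 − 29.1)×3.206
The z_c×3.206 term appears on both sides and cancels. Collect the known terms of each column as K = Σ(ρt)_known − 3.206 × (depth of known layers): K_A = 40.701966 − 3.206×15.84 = −10.081074; K_B = 81.434 − 3.206×(1.01 + 29.1) = −15.09866.
Balance: K_A − x×(3.206 − 2.87) = K_B, so x = (K_A − K_B)/(3.206 − 2.87) = 5.01759/0.336 = 14.9 km.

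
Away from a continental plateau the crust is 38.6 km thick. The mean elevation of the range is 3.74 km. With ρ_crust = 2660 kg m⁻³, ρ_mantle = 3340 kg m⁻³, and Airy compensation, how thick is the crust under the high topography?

57 km

Root depth r = h ρ_c / (ρ_m − ρ_c) = 3.74 km × 2660 / 680 = 14.63 km.
Total thickness = T + h + r = 38.6 km + 3.74 km + 14.63 km = 57 km.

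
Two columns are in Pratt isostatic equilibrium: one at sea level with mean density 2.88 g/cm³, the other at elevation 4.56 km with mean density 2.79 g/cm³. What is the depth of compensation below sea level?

141 km

ρ_ref D = ρ (D + h) → D (ρ_ref − ρ) = ρ h.
D = ρ h/(ρ_ref − ρ) = 2.79 × 4.56 km/(2.88 − 2.79) = 141 km.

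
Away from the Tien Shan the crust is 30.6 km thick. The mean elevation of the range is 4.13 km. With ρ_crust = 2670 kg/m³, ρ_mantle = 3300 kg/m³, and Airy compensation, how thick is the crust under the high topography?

Root depth r = h ρ_c / (ρ_m − ρ_c) = 4.13 km × 2670 / 630 = 17.5 km.
Total thickness = T + h + r = 30.6 km + 4.13 km + 17.5 km = 52.2 km.

52.2 km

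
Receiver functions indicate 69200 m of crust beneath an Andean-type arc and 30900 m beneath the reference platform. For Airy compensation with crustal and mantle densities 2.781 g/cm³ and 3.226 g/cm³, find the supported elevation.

5280 m

Excess crust Δ = 69200 m − 30900 m = 38300 m, split between elevation h and root r with h + r = Δ.
Airy balance ρ_c h = (ρ_m − ρ_c) r gives r = h ρ_c/(ρ_m − ρ_c), so h (1 + ρ_c/(ρ_m − ρ_c)) = Δ, i.e. h = Δ (ρ_m − ρ_c)/ρ_m.
h = 38300 m × 0.445/3.226 = 5280 m.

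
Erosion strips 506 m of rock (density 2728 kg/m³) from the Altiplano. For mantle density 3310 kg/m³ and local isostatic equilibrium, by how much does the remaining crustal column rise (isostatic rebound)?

417 m

Unloading: uplift u = e ρ_c/ρ_m = 506 m × 2728/3310 = 417 m.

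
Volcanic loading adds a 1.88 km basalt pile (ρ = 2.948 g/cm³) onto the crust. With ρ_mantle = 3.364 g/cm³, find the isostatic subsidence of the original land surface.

1.65 km

Subaerial loading: s = t ρ_load / ρ_m.
s = 1.88 km × 2.948/3.364 = 1.65 km.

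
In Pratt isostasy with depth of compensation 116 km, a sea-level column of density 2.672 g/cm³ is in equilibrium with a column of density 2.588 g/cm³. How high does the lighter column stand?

ρ_ref D = ρ (D + h) → h = D (ρ_ref − ρ)/ρ.
h = 116 km × (2.672 − 2.588)/2.588 = 3.77 km.

3.77 km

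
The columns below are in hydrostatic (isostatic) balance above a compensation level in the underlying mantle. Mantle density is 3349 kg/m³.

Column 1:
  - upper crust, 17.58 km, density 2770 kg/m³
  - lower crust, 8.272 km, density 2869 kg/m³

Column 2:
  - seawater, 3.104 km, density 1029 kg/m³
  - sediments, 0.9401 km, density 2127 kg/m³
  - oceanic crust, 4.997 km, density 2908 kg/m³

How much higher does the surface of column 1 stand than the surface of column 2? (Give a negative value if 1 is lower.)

For any compensation level in the mantle, the mantle terms cancel and isostasy reduces to e = (Σt_1 − Σt_2) − (Σ(ρt)_1 − Σ(ρt)_2) / ρ_m.
Σt_1 = 25.852 km; Σt_2 = 9.0411 km; Σ(ρt)_1 = 72428.968; Σ(ρt)_2 = 19724.8847 (in km·kg/m³).
e = (25.852 − 9.0411) − (72428.968 − 19724.8847) / 3349 = 1.07 km.

1.07 km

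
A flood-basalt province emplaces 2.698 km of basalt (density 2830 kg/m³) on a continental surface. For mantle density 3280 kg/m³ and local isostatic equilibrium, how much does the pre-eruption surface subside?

2.33 km

Subaerial loading: s = t ρ_load / ρ_m.
s = 2.698 km × 2830/3280 = 2.33 km.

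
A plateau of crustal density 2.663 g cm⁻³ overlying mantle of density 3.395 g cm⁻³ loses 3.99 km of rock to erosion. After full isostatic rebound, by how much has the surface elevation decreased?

Rebound u = e ρ_c/ρ_m = 3.99 km × 2.663/3.395 = 3.13 km.
Net surface drop = e − u = 3.99 km − 3.13 km = e (ρ_m − ρ_c)/ρ_m = 0.86 km.

0.86 km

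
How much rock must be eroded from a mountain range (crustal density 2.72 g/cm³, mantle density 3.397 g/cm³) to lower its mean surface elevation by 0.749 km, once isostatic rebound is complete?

Net drop Δ = e − u = e − e ρ_c/ρ_m = e (ρ_m − ρ_c)/ρ_m.
e = Δ ρ_m/(ρ_m − ρ_c) = 0.749 km × 3.397/0.677 = 3.76 km.

3.76 km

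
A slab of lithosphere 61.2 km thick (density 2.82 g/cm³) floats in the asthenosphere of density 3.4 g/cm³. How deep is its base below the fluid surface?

50.8 km

Draft d = t ρ_obj/ρ_fluid = 61.2 km × 2.82/3.4 = 50.8 km.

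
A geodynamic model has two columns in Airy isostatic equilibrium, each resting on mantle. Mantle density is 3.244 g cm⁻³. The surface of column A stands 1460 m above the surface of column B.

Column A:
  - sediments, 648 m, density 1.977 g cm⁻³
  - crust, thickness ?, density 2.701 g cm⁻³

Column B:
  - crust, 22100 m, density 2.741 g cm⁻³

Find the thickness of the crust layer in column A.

27700 m

Take the compensation level at the base of the deeper column (depth z_c below the surface of column A) and equate Σ ρ_i t_i down to z_c; mantle fills any gap and the z_c terms cancel.
Column A: 648×1.977 + x×2.701 + (z_c − 648 − x)×3.244
Column B: 1460×0 + 22100×2.741 + (z_c − 1460 − 22100)×3.244
The z_c×3.244 term appears on both sides and cancels. Collect the known terms of each column as K = Σ(ρt)_known − 3.244 × (depth of known layers): K_A = 1281.096 − 3.244×648 = −821.016; K_B = 60576.1 − 3.244×(1460 + 22100) = −15852.54.
Balance: K_A − x×(3.244 − 2.701) = K_B, so x = (K_A − K_B)/(3.244 − 2.701) = 15031.5/0.543 = 27700 m.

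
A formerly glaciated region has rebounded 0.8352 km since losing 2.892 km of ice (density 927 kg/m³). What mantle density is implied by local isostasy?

ρ_m = ρ_ice t / u = 927 × 2.892 km/0.8352 km = 3210 kg/m³.

3210 kg/m³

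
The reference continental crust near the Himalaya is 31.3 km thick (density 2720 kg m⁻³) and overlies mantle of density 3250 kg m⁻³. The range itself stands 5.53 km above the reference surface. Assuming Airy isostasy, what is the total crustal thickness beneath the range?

65.2 km

Root depth r = h ρ_c / (ρ_m − ρ_c) = 5.53 km × 2720 / 530 = 28.38 km.
Total thickness = T + h + r = 31.3 km + 5.53 km + 28.38 km = 65.2 km.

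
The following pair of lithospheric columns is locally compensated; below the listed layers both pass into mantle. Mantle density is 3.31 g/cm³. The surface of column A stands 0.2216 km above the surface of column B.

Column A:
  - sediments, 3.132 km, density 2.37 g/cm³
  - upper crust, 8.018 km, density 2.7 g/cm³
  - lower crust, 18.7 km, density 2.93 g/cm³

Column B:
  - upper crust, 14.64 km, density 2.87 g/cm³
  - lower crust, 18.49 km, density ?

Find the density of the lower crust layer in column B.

Take the compensation level at the base of the deeper column (depth z_c below the surface of column A) and equate Σ ρ_i t_i down to z_c; mantle fills any gap and the z_c terms cancel.
Column A: 3.132×2.37 + 8.018×2.7 + 18.7×2.93 + (z_c − 29.85)×3.31
Column B: 0.2216×0 + 14.64×2.87 + 18.49×ρ + (z_c − 0.2216 − 33.13)×3.31
The z_c×3.31 term appears on both sides and cancels. Collect the known terms of each column as K = Σ(ρt)_known − 3.31 × (depth of known layers): K_A = 83.86244 − 3.31×29.85 = −14.94106; K_B = 42.0168 − 3.31×(0.2216 + 33.13) = −68.376996.
Balance: K_A = K_B + 18.49×ρ, so ρ = (K_A − K_B)/18.49 = 53.4359/18.49 = 2.89 g/cm³.

2.89 g/cm³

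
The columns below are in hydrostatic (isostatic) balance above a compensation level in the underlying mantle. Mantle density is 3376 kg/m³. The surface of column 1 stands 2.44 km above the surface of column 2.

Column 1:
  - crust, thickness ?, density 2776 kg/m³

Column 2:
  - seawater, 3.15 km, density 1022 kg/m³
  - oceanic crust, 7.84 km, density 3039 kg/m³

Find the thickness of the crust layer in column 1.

Take the compensation level at the base of the deeper column (depth z_c below the surface of column 1) and equate Σ ρ_i t_i down to z_c; mantle fills any gap and the z_c terms cancel.
Column 1: x×2776 + (z_c − 0 − x)×3376
Column 2: 2.44×0 + 3.15×1022 + 7.84×3039 + (z_c − 2.44 − 10.99)×3376
The z_c×3376 term appears on both sides and cancels. Collect the known terms of each column as K = Σ(ρt)_known − 3376 × (depth of known layers): K_1 = 0 − 3376×0 = 0; K_2 = 27045.06 − 3376×(2.44 + 10.99) = −18294.62.
Balance: K_1 − x×(3376 − 2776) = K_2, so x = (K_1 − K_2)/(3376 − 2776) = 18294.6/600 = 30.5 km.

30.5 km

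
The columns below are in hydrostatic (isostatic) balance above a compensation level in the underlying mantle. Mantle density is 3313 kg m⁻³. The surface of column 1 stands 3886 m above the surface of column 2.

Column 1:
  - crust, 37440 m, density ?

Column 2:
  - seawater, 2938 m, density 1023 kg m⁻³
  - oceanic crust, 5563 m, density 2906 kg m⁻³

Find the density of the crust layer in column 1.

Take the compensation level at the base of the deeper column (depth z_c below the surface of column 1) and equate Σ ρ_i t_i down to z_c; mantle fills any gap and the z_c terms cancel.
Column 1: 37440×ρ + (z_c − 37440)×3313
Column 2: 3886×0 + 2938×1023 + 5563×2906 + (z_c − 3886 − 8501)×3313
The z_c×3313 term appears on both sides and cancels. Collect the known terms of each column as K = Σ(ρt)_known − 3313 × (depth of known layers): K_1 = 0 − 3313×37440 = −124038720; K_2 = 19171652 − 3313×(3886 + 8501) = −21866479.
Balance: K_1 + 37440×ρ = K_2, so ρ = (K_2 − K_1)/37440 = 102172000/37440 = 2730 kg m⁻³.

2730 kg m⁻³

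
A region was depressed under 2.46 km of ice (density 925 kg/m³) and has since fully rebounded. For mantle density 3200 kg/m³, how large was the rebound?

0.711 km

Removing the load lets mantle flow back in; uplift u satisfies ρ_ice t = ρ_m u.
u = t ρ_ice/ρ_m = 2.46 km × 925/3200 = 0.711 km.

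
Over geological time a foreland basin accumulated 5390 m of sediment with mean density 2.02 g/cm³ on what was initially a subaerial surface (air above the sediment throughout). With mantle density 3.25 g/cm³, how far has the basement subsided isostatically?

3350 m

Subaerial load: s = t ρ_sed / ρ_m = 5390 m × 2.02/3.25 = 3350 m.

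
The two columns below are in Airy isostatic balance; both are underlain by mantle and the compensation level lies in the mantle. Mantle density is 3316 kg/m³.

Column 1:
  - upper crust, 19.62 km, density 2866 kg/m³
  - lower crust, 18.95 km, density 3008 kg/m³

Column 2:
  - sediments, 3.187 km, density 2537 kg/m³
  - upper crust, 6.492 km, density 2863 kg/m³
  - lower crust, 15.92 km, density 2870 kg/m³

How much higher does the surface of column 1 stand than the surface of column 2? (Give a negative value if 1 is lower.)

0.646 km

For any compensation level in the mantle, the mantle terms cancel and isostasy reduces to e = (Σt_1 − Σt_2) − (Σ(ρt)_1 − Σ(ρt)_2) / ρ_m.
Σt_1 = 38.57 km; Σt_2 = 25.599 km; Σ(ρt)_1 = 113232.52; Σ(ρt)_2 = 72362.415 (in km·kg/m³).
e = (38.57 − 25.599) − (113232.52 − 72362.415) / 3316 = 0.646 km.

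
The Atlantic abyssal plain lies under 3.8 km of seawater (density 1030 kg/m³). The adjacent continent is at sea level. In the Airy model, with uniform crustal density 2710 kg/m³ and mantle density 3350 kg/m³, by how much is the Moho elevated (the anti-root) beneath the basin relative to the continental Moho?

9.97 km

In Airy isostatic equilibrium: replacing crust with seawater at the top is compensated by replacing crust with mantle at the base: d (ρ_c − ρ_w) = a (ρ_m − ρ_c).
a = d (ρ_c − ρ_w)/(ρ_m − ρ_c) = 3.8 km × 1680/640 = 9.97 km.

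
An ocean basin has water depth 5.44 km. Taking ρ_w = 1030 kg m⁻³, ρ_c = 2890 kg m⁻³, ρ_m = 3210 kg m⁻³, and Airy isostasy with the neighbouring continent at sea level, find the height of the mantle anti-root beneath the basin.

For local isostatic compensation: replacing crust with seawater at the top is compensated by replacing crust with mantle at the base: d (ρ_c − ρ_w) = a (ρ_m − ρ_c).
a = d (ρ_c − ρ_w)/(ρ_m − ρ_c) = 5.44 km × 1860/320 = 31.6 km.

31.6 km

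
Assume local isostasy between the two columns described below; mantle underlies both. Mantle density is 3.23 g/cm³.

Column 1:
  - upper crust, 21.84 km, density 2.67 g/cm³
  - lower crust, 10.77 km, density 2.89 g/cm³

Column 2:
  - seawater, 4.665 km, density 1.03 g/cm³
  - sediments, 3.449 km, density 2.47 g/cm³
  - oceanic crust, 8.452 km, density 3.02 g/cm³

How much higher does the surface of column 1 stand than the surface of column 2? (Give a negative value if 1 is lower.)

For any compensation level in the mantle, the mantle terms cancel and isostasy reduces to e = (Σt_1 − Σt_2) − (Σ(ρt)_1 − Σ(ρt)_2) / ρ_m.
Σt_1 = 32.61 km; Σt_2 = 16.566 km; Σ(ρt)_1 = 89.4381; Σ(ρt)_2 = 38.84902 (in km·g/cm³).
e = (32.61 − 16.566) − (89.4381 − 38.84902) / 3.23 = 0.382 km.

0.382 km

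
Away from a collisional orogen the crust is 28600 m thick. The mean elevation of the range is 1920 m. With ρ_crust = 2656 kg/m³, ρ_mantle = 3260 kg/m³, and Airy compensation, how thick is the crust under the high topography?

39000 m

Root depth r = h ρ_c / (ρ_m − ρ_c) = 1920 m × 2656 / 604 = 8443 m.
Total thickness = T + h + r = 28600 m + 1920 m + 8443 m = 39000 m.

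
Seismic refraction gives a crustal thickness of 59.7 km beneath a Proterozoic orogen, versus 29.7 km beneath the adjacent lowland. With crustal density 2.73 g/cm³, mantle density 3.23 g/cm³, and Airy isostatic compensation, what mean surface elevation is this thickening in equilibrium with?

Excess crust Δ = 59.7 km − 29.7 km = 30 km, split between elevation h and root r with h + r = Δ.
Airy balance ρ_c h = (ρ_m − ρ_c) r gives r = h ρ_c/(ρ_m − ρ_c), so h (1 + ρ_c/(ρ_m − ρ_c)) = Δ, i.e. h = Δ (ρ_m − ρ_c)/ρ_m.
h = 30 km × 0.5/3.23 = 4.64 km.

4.64 km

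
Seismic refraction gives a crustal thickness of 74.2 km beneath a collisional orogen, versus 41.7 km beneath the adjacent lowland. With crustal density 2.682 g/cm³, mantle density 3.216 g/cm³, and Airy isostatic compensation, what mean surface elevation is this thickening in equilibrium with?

5.4 km

Excess crust Δ = 74.2 km − 41.7 km = 32.5 km, split between elevation h and root r with h + r = Δ.
Airy balance ρ_c h = (ρ_m − ρ_c) r gives r = h ρ_c/(ρ_m − ρ_c), so h (1 + ρ_c/(ρ_m − ρ_c)) = Δ, i.e. h = Δ (ρ_m − ρ_c)/ρ_m.
h = 32.5 km × 0.534/3.216 = 5.4 km.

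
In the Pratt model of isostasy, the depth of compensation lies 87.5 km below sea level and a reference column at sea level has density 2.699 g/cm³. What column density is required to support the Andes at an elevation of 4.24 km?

Pratt balance: ρ_ref D = ρ (D + h).
ρ = ρ_ref D/(D + h) = 2.699 × 87.5 km/(87.5 km + 4.24 km) = 2.57 g/cm³.

2.57 g/cm³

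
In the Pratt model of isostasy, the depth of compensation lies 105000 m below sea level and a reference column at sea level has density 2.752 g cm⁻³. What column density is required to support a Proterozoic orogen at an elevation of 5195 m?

2.62 g cm⁻³

Pratt balance: ρ_ref D = ρ (D + h).
ρ = ρ_ref D/(D + h) = 2.752 × 105000 m/(105000 m + 5195 m) = 2.62 g cm⁻³.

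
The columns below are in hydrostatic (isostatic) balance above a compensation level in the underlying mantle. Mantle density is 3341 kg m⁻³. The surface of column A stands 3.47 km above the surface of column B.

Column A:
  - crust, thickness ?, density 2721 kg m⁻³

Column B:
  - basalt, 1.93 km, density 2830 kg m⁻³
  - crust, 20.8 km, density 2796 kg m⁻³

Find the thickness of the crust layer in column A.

38.6 km

Take the compensation level at the base of the deeper column (depth z_c below the surface of column A) and equate Σ ρ_i t_i down to z_c; mantle fills any gap and the z_c terms cancel.
Column A: x×2721 + (z_c − 0 − x)×3341
Column B: 3.47×0 + 1.93×2830 + 20.8×2796 + (z_c − 3.47 − 22.73)×3341
The z_c×3341 term appears on both sides and cancels. Collect the known terms of each column as K = Σ(ρt)_known − 3341 × (depth of known layers): K_A = 0 − 3341×0 = 0; K_B = 63618.7 − 3341×(3.47 + 22.73) = −23915.5.
Balance: K_A − x×(3341 − 2721) = K_B, so x = (K_A − K_B)/(3341 − 2721) = 23915.5/620 = 38.6 km.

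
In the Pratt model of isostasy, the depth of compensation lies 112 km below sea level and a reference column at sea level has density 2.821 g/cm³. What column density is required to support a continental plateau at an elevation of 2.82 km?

Pratt balance: ρ_ref D = ρ (D + h).
ρ = ρ_ref D/(D + h) = 2.821 × 112 km/(112 km + 2.82 km) = 2.75 g/cm³.

2.75 g/cm³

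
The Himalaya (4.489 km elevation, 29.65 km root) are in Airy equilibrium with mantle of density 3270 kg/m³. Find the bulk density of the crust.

2840 kg/m³

ρ_c h = (ρ_m − ρ_c) r → ρ_c (h + r) = ρ_m r → ρ_c = ρ_m r / (h + r).
ρ_c = 3270 × 29.65 km / (4.489 km + 29.65 km) = 2840 kg/m³.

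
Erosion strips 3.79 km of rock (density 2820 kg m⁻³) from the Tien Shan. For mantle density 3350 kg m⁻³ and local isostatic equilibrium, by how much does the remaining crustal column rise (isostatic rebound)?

Unloading: uplift u = e ρ_c/ρ_m = 3.79 km × 2820/3350 = 3.19 km.

3.19 km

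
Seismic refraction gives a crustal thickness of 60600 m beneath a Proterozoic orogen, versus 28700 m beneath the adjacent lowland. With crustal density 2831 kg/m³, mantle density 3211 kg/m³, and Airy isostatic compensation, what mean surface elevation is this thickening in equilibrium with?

3780 m

Excess crust Δ = 60600 m − 28700 m = 31900 m, split between elevation h and root r with h + r = Δ.
Airy balance ρ_c h = (ρ_m − ρ_c) r gives r = h ρ_c/(ρ_m − ρ_c), so h (1 + ρ_c/(ρ_m − ρ_c)) = Δ, i.e. h = Δ (ρ_m − ρ_c)/ρ_m.
h = 31900 m × 380/3211 = 3780 m.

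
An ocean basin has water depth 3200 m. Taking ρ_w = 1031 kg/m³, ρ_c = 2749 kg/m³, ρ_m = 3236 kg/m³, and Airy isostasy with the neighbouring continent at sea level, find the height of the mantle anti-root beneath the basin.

11300 m

For local isostatic compensation: replacing crust with seawater at the top is compensated by replacing crust with mantle at the base: d (ρ_c − ρ_w) = a (ρ_m − ρ_c).
a = d (ρ_c − ρ_w)/(ρ_m − ρ_c) = 3200 m × 1718/487 = 11300 m.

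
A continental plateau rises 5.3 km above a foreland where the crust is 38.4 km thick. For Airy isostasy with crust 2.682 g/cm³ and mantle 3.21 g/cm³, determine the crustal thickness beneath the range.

Root depth r = h ρ_c / (ρ_m − ρ_c) = 5.3 km × 2.682 / 0.528 = 26.92 km.
Total thickness = T + h + r = 38.4 km + 5.3 km + 26.92 km = 70.6 km.

70.6 km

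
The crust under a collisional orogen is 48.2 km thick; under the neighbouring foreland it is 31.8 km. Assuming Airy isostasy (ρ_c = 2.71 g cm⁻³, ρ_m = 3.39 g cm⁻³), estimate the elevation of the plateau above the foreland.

Excess crust Δ = 48.2 km − 31.8 km = 16.4 km, split between elevation h and root r with h + r = Δ.
Airy balance ρ_c h = (ρ_m − ρ_c) r gives r = h ρ_c/(ρ_m − ρ_c), so h (1 + ρ_c/(ρ_m − ρ_c)) = Δ, i.e. h = Δ (ρ_m − ρ_c)/ρ_m.
h = 16.4 km × 0.68/3.39 = 3.29 km.

3.29 km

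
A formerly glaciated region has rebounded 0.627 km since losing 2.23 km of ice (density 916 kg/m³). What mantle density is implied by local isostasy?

3260 kg/m³

ρ_m = ρ_ice t / u = 916 × 2.23 km/0.627 km = 3260 kg/m³.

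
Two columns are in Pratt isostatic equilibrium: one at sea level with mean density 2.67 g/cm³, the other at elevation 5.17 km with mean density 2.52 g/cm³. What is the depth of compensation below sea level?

86.9 km

ρ_ref D = ρ (D + h) → D (ρ_ref − ρ) = ρ h.
D = ρ h/(ρ_ref − ρ) = 2.52 × 5.17 km/(2.67 − 2.52) = 86.9 km.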